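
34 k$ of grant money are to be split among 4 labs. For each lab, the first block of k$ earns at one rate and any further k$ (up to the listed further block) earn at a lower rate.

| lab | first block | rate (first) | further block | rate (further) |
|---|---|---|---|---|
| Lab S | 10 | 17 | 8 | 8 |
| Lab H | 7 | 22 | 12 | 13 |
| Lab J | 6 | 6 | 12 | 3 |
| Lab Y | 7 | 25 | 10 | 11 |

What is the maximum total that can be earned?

Order all 8 blocks by rate: Lab Y/first 25 > Lab H/first 22 > Lab S/first 17 > Lab H/second 13 > Lab Y/second 11 > Lab S/second 8 > Lab J/first 6 > Lab J/second 3.
Lab Y/first (25): +7 — 27 left.
Lab H/first (22): +7 — 20 left.
Lab S first at 17: fill all 10 — 10 left.
10 remain; put them into Lab H second at 13.
Total = 25×7 + 22×7 + 17×10 + 13×10 = 629.

629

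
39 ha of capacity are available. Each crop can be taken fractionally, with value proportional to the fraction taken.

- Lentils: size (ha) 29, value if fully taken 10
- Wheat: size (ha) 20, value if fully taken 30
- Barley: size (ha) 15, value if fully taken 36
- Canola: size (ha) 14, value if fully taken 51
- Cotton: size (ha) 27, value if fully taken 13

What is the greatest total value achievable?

102

Sort by value density: Canola 51/14≈3.64, Barley 36/15≈2.4, Wheat 30/20≈1.5, Cotton 13/27≈0.481, Lentils 10/29≈0.345.
Canola: take in full, 14 ha for value 51 → 25 left.
All 15 ha of Barley fit (value 36) → 10 remain.
10 ha left: a 10/20 share of Wheat gives 30×10/20 = 15.
Total value = 102.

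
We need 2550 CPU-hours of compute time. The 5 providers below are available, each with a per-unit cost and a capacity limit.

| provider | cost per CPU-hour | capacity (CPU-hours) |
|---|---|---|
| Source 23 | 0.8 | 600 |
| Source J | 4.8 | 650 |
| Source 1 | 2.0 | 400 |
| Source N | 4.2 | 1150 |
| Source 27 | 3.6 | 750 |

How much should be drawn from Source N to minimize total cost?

800

Fill from the cheapest provider first.
Take 600 from Source 23 at 0.8 ; need 1950 more.
Take 400 from Source 1 at 2.0 ; need 1550 more.
Source 27 (3.6): use full 750 ; 800 CPU-hours to go.
Take 800 from Source N at 4.2 to finish.
Source J: unused.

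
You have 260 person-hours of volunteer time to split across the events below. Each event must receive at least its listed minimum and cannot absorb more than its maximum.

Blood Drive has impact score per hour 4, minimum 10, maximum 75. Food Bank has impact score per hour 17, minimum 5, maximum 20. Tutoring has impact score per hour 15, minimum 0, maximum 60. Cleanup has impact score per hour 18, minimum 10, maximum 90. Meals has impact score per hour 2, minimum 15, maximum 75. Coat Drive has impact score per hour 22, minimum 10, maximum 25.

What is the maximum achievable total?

3640

Meeting every minimum uses 10+5+0+10+15+10 = 50 person-hours, leaving 210.
Rank by impact score per hour: Coat Drive 22 > Cleanup 18 > Food Bank 17 > Tutoring 15 > Blood Drive 4 > Meals 2.
Give Coat Drive 15 more to hit its cap of 25 → 195 left.
Cleanup: +80 to 90 (cap) → 115 left.
Give Food Bank 15 more to hit its cap of 20 → 100 left.
Give Tutoring 60 more to hit its cap of 60 → 40 left.
Only 40 left; Blood Drive takes them to reach 50.
Total = 4×50 + 17×20 + 15×60 + 18×90 + 2×15 + 22×25 = 3640.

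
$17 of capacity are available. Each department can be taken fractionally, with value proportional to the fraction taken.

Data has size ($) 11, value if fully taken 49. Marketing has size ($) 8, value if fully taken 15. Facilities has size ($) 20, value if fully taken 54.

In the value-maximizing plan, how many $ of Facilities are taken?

Best value per unit of size first: Data 49/11≈4.45, Facilities 54/20≈2.7, Marketing 15/8≈1.88.
All 11 $ of Data fit (value 49) — 6 remain.
Only 6 $ remain; take 6/20 of Facilities for value 54×6/20 = 16.2.

6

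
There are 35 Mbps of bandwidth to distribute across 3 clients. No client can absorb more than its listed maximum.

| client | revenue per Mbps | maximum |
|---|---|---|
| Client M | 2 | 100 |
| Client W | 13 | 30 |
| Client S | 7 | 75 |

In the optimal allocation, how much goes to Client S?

Rank by revenue per Mbps: Client W 13 > Client S 7 > Client M 2.
Give Client W 30 to hit its cap of 30 — 5 left.
Only 5 left; Client S takes them to reach 5.

5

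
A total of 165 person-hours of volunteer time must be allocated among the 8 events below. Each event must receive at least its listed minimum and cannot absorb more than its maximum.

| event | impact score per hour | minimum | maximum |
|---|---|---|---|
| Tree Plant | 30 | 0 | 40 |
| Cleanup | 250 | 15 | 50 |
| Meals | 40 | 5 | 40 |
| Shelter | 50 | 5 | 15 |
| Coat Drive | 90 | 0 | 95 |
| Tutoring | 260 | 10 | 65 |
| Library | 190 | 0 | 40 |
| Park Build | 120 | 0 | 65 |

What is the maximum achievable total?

37450

Meeting every minimum uses 0+15+5+5+0+10+0+0 = 35 person-hours, leaving 130.
Highest impact score per hour first: Tutoring 260 > Cleanup 250 > Library 190 > Park Build 120 > Coat Drive 90 > Shelter 50 > Meals 40 > Tree Plant 30.
Give Tutoring 55 more to hit its cap of 65 — 75 left.
Cleanup: +35 to 50 (cap) — 40 left.
Give Library 40 more to hit its cap of 40 — 0 left.
Total = 250×50 + 40×5 + 50×5 + 260×65 + 190×40 = 37450.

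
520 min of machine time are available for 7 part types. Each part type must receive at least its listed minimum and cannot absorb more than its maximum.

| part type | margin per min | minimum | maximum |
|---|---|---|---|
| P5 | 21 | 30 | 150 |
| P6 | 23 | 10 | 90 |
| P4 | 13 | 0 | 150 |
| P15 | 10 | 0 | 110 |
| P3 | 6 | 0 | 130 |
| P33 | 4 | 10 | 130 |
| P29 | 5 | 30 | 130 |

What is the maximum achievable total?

8260

Meeting every minimum uses 30+10+0+0+0+10+30 = 80 min, leaving 440.
Order the part types by margin per min: P6 23 > P5 21 > P4 13 > P15 10 > P3 6 > P29 5 > P33 4.
Give P6 80 more to hit its cap of 90 ; 360 left.
P5: +120 to 150 (cap) ; 240 left.
P4 takes 150 more to reach its cap of 150 ; 90 left.
Only 90 left; P15 takes them to reach 90.
Total = 21×150 + 23×90 + 13×150 + 10×90 + 4×10 + 5×30 = 8260.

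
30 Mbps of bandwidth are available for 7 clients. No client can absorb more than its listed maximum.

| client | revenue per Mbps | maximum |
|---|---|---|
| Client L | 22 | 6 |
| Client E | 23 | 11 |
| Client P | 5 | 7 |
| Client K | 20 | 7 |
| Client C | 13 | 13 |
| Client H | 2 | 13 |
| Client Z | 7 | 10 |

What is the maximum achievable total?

603

Rank by revenue per Mbps: Client E 23 > Client L 22 > Client K 20 > Client C 13 > Client Z 7 > Client P 5 > Client H 2.
Give Client E 11 to hit its cap of 11 — 19 left.
Client L takes 6 to reach its cap of 6 — 13 left.
Client K: +7 to 7 (cap) — 6 left.
Client C has room for 13 but only 6 remain, so it gets 6.
Total = 22×6 + 23×11 + 20×7 + 13×6 = 603.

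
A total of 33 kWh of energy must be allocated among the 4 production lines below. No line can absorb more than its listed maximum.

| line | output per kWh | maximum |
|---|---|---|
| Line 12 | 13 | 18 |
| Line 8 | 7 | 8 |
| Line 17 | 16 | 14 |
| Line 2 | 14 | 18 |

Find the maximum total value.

489

Highest output per kWh first: Line 17 16 > Line 2 14 > Line 12 13 > Line 8 7.
Line 17 takes 14 to reach its cap of 14 — 19 left.
Line 2: +18 to 18 (cap) — 1 left.
Line 12 has room for 18 but only 1 remain, so it gets 1.
Total = 13×1 + 16×14 + 14×18 = 489.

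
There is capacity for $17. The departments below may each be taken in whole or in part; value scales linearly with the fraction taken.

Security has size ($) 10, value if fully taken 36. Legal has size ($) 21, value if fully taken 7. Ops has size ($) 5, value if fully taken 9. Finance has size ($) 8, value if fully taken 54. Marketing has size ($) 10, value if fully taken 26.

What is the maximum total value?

Best value per unit of size first: Finance 54/8≈6.75, Security 36/10≈3.6, Marketing 26/10≈2.6, Ops 9/5≈1.8, Legal 7/21≈0.333.
Take all of Finance (8 $, value 54) — 9 $ left.
Fill the last 9 $ with part of Security: 9/10 of it earns 32.4.
Total value = 86.4.

86.4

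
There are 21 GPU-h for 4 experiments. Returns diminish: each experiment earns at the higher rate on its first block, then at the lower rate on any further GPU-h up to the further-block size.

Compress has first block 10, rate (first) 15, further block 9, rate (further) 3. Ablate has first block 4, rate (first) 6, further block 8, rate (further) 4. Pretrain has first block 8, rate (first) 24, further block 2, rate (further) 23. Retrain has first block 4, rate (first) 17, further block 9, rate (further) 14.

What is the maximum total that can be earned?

Order all 8 blocks by rate: Pretrain/T1 24 > Pretrain/T2 23 > Retrain/T1 17 > Compress/T1 15 > Retrain/T2 14 > Ablate/T1 6 > Ablate/T2 4 > Compress/T2 3.
Pretrain T1 at 24: fill all 8 → 13 left.
Pretrain T2 at 23: fill all 2 → 11 left.
Retrain T1 at 17: fill all 4 → 7 left.
7 remain; put them into Compress T1 at 15.
Total = 24×8 + 23×2 + 17×4 + 15×7 = 411.

411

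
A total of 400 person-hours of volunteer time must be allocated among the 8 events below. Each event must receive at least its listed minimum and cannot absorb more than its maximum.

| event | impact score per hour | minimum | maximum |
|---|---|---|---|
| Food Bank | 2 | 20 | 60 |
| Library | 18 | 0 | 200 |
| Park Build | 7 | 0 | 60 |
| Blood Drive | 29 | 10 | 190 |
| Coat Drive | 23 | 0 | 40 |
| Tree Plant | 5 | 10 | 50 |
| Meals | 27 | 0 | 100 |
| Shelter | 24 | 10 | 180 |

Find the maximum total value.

Meeting every minimum uses 20+0+0+10+0+10+0+10 = 50 person-hours, leaving 350.
Highest impact score per hour first: Blood Drive 29 > Meals 27 > Shelter 24 > Coat Drive 23 > Library 18 > Park Build 7 > Tree Plant 5 > Food Bank 2.
Blood Drive: +180 to 190 (cap) → 170 left.
Meals: +100 to 100 (cap) → 70 left.
Shelter has room for 170 more but only 70 remain, so it gets 80.
Total = 2×20 + 29×190 + 5×10 + 27×100 + 24×80 = 10220.

10220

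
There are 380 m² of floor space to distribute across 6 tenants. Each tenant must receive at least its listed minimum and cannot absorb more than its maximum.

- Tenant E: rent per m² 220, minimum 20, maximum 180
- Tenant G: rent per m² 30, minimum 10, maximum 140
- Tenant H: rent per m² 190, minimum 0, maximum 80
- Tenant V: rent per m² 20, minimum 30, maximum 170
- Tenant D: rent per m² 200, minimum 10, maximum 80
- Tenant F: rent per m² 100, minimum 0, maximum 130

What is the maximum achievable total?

71700

Meeting every minimum uses 20+10+0+30+10+0 = 70 m², leaving 310.
Rank by rent per m²: Tenant E 220 > Tenant D 200 > Tenant H 190 > Tenant F 100 > Tenant G 30 > Tenant V 20.
Tenant E: +160 to 180 (cap) — 150 left.
Tenant D: +70 to 80 (cap) — 80 left.
Tenant H takes 80 more to reach its cap of 80 — 0 left.
Total = 220×180 + 30×10 + 190×80 + 20×30 + 200×80 = 71700.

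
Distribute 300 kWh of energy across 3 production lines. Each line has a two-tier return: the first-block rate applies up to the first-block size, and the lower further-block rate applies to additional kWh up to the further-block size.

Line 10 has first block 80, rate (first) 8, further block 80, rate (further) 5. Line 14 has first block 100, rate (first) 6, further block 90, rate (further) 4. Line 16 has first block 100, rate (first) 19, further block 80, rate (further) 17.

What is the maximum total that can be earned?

Rank every tier by rate: Line 16/T1 19 > Line 16/T2 17 > Line 10/T1 8 > Line 14/T1 6 > Line 10/T2 5 > Line 14/T2 4.
Line 16 T1 at 19: fill all 100 → 200 left.
Fill Line 16 T2 block (80 at 17) → 120 left.
Line 10 T1 at 8: fill all 80 → 40 left.
Line 14 T1 at 6: only 40 left, fill 40.
Total = 19×100 + 17×80 + 8×80 + 6×40 = 4140.

4140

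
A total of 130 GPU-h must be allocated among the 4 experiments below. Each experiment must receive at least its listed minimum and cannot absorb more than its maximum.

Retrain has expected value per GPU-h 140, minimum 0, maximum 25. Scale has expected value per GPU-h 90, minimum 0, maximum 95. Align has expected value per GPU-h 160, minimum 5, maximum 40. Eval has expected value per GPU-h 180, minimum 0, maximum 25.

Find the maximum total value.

18000

Meeting every minimum uses 0+0+5+0 = 5 GPU-h, leaving 125.
Rank by expected value per GPU-h: Eval 180 > Align 160 > Retrain 140 > Scale 90.
Eval: +25 to 25 (cap) — 100 left.
Give Align 35 more to hit its cap of 40 — 65 left.
Retrain takes 25 more to reach its cap of 25 — 40 left.
Scale has room for 95 more but only 40 remain, so it gets 40.
Total = 140×25 + 90×40 + 160×40 + 180×25 = 18000.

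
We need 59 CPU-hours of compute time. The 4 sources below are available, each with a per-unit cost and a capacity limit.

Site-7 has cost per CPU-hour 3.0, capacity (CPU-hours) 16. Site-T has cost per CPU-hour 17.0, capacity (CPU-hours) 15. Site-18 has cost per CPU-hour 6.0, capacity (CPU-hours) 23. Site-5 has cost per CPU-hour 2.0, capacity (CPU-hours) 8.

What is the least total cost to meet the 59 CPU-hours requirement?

Fill from the cheapest source first.
Take 8 from Site-5 at 2.0 ; need 51 more.
Take 16 from Site-7 at 3.0 ; need 35 more.
Site-18 (6.0): use full 23 ; 12 CPU-hours to go.
Site-T (17.0): take the remaining 12 ; done.
Cost = 8×2.0 + 16×3.0 + 23×6.0 + 12×17.0 = 406.

406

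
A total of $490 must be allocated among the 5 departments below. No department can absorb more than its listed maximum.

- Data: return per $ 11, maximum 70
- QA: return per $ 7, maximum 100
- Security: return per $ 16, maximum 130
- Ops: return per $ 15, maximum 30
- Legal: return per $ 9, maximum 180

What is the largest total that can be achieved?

5480

Order the departments by return per $: Security 16 > Ops 15 > Data 11 > Legal 9 > QA 7.
Security: +130 to 130 (cap) — 360 left.
Ops takes 30 to reach its cap of 30 — 330 left.
Data takes 70 to reach its cap of 70 — 260 left.
Legal takes 180 to reach its cap of 180 — 80 left.
QA: +80 (room for 100) → 80. Pool exhausted.
Total = 11×70 + 7×80 + 16×130 + 15×30 + 9×180 = 5480.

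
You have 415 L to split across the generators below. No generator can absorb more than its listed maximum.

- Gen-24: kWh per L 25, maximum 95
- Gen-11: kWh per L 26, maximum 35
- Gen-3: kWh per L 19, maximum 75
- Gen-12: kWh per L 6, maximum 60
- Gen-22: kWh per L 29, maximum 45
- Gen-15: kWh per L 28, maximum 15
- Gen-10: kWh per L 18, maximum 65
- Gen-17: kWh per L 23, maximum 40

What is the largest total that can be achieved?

8795

Rank by kWh per L: Gen-22 29 > Gen-15 28 > Gen-11 26 > Gen-24 25 > Gen-17 23 > Gen-3 19 > Gen-10 18 > Gen-12 6.
Gen-22 takes 45 to reach its cap of 45 → 370 left.
Gen-15 takes 15 to reach its cap of 15 → 355 left.
Give Gen-11 35 to hit its cap of 35 → 320 left.
Gen-24: +95 to 95 (cap) → 225 left.
Gen-17 takes 40 to reach its cap of 40 → 185 left.
Give Gen-3 75 to hit its cap of 75 → 110 left.
Gen-10: +65 to 65 (cap) → 45 left.
Gen-12: +45 (room for 60) → 45. Pool exhausted.
Total = 25×95 + 26×35 + 19×75 + 6×45 + 29×45 + 28×15 + 18×65 + 23×40 = 8795.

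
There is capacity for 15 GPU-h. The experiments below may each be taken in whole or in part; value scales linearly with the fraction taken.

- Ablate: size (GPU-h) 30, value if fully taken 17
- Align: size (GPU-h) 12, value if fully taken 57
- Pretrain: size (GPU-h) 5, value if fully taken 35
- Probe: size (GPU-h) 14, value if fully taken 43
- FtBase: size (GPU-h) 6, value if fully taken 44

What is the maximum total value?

98

Rank by value-to-size ratio: FtBase 44/6≈7.33, Pretrain 35/5≈7, Align 57/12≈4.75, Probe 43/14≈3.07, Ablate 17/30≈0.567.
Take all of FtBase (6 GPU-h, value 44) ; 9 GPU-h left.
All 5 GPU-h of Pretrain fit (value 35) ; 4 remain.
Only 4 GPU-h remain; take 4/12 of Align for value 57×4/12 = 19.
Total value = 98.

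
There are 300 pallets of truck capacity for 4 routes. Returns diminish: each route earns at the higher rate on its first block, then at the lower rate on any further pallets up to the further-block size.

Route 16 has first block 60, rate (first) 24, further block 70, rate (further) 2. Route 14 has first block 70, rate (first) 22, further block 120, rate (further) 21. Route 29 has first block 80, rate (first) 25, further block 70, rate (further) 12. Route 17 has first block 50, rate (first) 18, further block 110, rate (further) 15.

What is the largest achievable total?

Rank every tier by rate: Route 29/tier1 25 > Route 16/tier1 24 > Route 14/tier1 22 > Route 14/tier2 21 > Route 17/tier1 18 > Route 17/tier2 15 > Route 29/tier2 12 > Route 16/tier2 2.
Fill Route 29 tier1 block (80 at 25) → 220 left.
Fill Route 16 tier1 block (60 at 24) → 160 left.
Route 14/tier1 (22): +70 → 90 left.
90 remain; put them into Route 14 tier2 at 21.
Total = 25×80 + 24×60 + 22×70 + 21×90 = 6870.

6870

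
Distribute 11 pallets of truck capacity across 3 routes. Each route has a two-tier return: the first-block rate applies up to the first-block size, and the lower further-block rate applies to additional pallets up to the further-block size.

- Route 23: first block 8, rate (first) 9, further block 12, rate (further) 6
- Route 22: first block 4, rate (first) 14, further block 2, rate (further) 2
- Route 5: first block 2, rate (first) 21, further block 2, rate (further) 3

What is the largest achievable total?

Treat each block as its own option and order by rate: Route 5/tier1 21 > Route 22/tier1 14 > Route 23/tier1 9 > Route 23/tier2 6 > Route 5/tier2 3 > Route 22/tier2 2.
Fill Route 5 tier1 block (2 at 21) → 9 left.
Fill Route 22 tier1 block (4 at 14) → 5 left.
5 remain; put them into Route 23 tier1 at 9.
Total = 21×2 + 14×4 + 9×5 = 143.

143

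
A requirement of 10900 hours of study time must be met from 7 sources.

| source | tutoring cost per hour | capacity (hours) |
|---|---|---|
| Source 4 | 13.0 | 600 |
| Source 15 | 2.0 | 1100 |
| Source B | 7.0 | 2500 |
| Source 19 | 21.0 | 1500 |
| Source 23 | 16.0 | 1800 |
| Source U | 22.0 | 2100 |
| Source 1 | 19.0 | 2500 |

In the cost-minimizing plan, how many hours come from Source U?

900

Use sources in increasing cost order.
Take 1100 from Source 15 at 2.0 → need 9800 more.
Take 2500 from Source B at 7.0 → need 7300 more.
Source 4 (13.0): use full 600 → 6700 hours to go.
Source 23 (16.0): use full 1800 → 4900 hours to go.
Take 2500 from Source 1 at 19.0 → need 2400 more.
Take 1500 from Source 19 at 21.0 → need 900 more.
Source U at 22.0: take 900 of its 2100 → requirement met.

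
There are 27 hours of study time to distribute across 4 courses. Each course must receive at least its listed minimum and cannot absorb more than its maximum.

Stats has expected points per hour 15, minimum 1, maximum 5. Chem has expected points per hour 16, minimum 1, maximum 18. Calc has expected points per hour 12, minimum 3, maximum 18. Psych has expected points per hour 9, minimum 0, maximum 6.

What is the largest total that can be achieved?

411

Meeting every minimum uses 1+1+3+0 = 5 hours, leaving 22.
Highest expected points per hour first: Chem 16 > Stats 15 > Calc 12 > Psych 9.
Chem takes 17 more to reach its cap of 18 — 5 left.
Stats takes 4 more to reach its cap of 5 — 1 left.
Only 1 left; Calc takes them to reach 4.
Total = 15×5 + 16×18 + 12×4 = 411.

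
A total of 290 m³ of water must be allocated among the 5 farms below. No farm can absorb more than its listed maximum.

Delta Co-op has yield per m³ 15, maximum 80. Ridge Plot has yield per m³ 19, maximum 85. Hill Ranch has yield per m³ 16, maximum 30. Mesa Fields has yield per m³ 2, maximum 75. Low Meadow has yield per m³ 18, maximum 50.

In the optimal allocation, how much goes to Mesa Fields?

Highest yield per m³ first: Ridge Plot 19 > Low Meadow 18 > Hill Ranch 16 > Delta Co-op 15 > Mesa Fields 2.
Ridge Plot takes 85 to reach its cap of 85 → 205 left.
Low Meadow takes 50 to reach its cap of 50 → 155 left.
Hill Ranch takes 30 to reach its cap of 30 → 125 left.
Delta Co-op: +80 to 80 (cap) → 45 left.
Mesa Fields: +45 (room for 75) → 45. Pool exhausted.

45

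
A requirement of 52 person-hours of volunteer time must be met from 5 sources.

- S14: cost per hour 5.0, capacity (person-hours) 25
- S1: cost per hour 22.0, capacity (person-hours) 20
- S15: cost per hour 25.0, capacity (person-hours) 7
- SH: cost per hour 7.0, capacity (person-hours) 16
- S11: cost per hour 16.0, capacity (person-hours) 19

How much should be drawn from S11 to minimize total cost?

11

Use sources in increasing cost order.
S14 at 5.0: take all 25 person-hours ; 27 still needed.
Take 16 from SH at 7.0 ; need 11 more.
Take 11 from S11 at 16.0 to finish.
S1, S15: unused.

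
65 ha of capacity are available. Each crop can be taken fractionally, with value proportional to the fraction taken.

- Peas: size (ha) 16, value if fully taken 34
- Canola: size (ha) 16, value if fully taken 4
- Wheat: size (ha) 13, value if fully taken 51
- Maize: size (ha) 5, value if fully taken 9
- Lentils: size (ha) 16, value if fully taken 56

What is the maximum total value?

153.75

Sort by value density: Wheat 51/13≈3.92, Lentils 56/16≈3.5, Peas 34/16≈2.12, Maize 9/5≈1.8, Canola 4/16≈0.25.
All 13 ha of Wheat fit (value 51) — 52 remain.
All 16 ha of Lentils fit (value 56) — 36 remain.
All 16 ha of Peas fit (value 34) — 20 remain.
Take all of Maize (5 ha, value 9) — 15 ha left.
Only 15 ha remain; take 15/16 of Canola for value 4×15/16 = 3.75.
Total value = 153.75.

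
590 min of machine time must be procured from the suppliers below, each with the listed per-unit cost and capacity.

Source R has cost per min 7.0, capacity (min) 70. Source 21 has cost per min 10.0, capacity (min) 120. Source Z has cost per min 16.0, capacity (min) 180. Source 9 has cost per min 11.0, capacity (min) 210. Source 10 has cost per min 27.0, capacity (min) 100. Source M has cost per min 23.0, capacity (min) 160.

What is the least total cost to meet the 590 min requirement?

7110

Fill from the cheapest supplier first.
Source R at 7.0: take all 70 min — 520 still needed.
Source 21 at 10.0: take all 120 min — 400 still needed.
Take 210 from Source 9 at 11.0 — need 190 more.
Source Z at 16.0: take all 180 min — 10 still needed.
Source M at 23.0: take 10 of its 160 — requirement met.
Source 10: unused.
Cost = 70×7.0 + 120×10.0 + 210×11.0 + 180×16.0 + 10×23.0 = 7110.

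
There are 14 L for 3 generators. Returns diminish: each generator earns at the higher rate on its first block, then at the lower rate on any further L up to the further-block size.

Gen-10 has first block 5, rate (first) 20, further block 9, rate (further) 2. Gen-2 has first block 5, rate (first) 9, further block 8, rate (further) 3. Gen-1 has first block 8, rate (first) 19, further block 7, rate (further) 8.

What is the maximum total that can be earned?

Treat each block as its own option and order by rate: Gen-10/first 20 > Gen-1/first 19 > Gen-2/first 9 > Gen-1/second 8 > Gen-2/second 3 > Gen-10/second 2.
Gen-10/first (20): +5 — 9 left.
Gen-1 first at 19: fill all 8 — 1 left.
Gen-2 first at 9: only 1 left, fill 1.
Total = 20×5 + 19×8 + 9×1 = 261.

261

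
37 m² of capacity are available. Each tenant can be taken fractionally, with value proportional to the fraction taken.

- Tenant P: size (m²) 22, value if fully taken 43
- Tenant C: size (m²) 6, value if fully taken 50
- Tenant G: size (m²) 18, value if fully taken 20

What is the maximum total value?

Best value per unit of size first: Tenant C 50/6≈8.33, Tenant P 43/22≈1.95, Tenant G 20/18≈1.11.
Take all of Tenant C (6 m², value 50) — 31 m² left.
Tenant P: take in full, 22 m² for value 43 — 9 left.
9 m² left: a 9/18 share of Tenant G gives 20×9/18 = 10.
Total value = 103.

103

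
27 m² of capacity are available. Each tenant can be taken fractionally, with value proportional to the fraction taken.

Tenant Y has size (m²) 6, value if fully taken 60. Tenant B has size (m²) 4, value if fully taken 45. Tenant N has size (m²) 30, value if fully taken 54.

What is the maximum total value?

135.6

Best value per unit of size first: Tenant B 45/4≈11.2, Tenant Y 60/6≈10, Tenant N 54/30≈1.8.
Tenant B: take in full, 4 m² for value 45 — 23 left.
All 6 m² of Tenant Y fit (value 60) — 17 remain.
17 m² left: a 17/30 share of Tenant N gives 54×17/30 = 30.6.
Total value = 135.6.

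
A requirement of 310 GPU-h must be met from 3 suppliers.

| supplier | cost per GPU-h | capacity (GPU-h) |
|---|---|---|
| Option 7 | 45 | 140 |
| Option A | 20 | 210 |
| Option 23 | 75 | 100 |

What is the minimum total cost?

Cheapest first:
Take 210 from Option A at 20 — need 100 more.
Option 7 (45): take the remaining 100 — done.
Option 23: unused.
Cost = 210×20 + 100×45 = 8700.

8700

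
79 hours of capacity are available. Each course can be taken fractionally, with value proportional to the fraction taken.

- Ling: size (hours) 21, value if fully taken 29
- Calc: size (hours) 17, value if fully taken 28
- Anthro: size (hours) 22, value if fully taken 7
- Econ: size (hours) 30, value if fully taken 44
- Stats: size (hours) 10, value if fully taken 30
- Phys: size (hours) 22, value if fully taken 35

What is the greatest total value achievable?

Rank by value-to-size ratio: Stats 30/10≈3, Calc 28/17≈1.65, Phys 35/22≈1.59, Econ 44/30≈1.47, Ling 29/21≈1.38, Anthro 7/22≈0.318.
All 10 hours of Stats fit (value 30) → 69 remain.
Take all of Calc (17 hours, value 28) → 52 hours left.
Take all of Phys (22 hours, value 35) → 30 hours left.
Take all of Econ (30 hours, value 44) → 0 hours left.
Total value = 137.

137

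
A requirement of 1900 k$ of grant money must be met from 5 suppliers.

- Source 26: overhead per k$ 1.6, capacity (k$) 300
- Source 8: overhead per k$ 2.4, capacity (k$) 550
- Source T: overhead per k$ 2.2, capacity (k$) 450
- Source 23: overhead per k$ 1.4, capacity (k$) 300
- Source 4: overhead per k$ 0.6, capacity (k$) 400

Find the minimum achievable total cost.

Fill from the cheapest supplier first.
Source 4 (0.6): use full 400 → 1500 k$ to go.
Source 23 at 1.4: take all 300 k$ → 1200 still needed.
Source 26 (1.6): use full 300 → 900 k$ to go.
Take 450 from Source T at 2.2 → need 450 more.
Source 8 at 2.4: take 450 of its 550 → requirement met.
Cost = 400×0.6 + 300×1.4 + 300×1.6 + 450×2.2 + 450×2.4 = 3210.

3210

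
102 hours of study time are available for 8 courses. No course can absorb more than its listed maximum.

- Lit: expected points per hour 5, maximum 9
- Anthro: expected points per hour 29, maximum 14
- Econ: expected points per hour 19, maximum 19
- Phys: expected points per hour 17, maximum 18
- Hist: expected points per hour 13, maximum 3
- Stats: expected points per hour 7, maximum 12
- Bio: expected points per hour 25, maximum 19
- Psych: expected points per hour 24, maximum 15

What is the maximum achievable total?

2041

Highest expected points per hour first: Anthro 29 > Bio 25 > Psych 24 > Econ 19 > Phys 17 > Hist 13 > Stats 7 > Lit 5.
Anthro takes 14 to reach its cap of 14 → 88 left.
Bio takes 19 to reach its cap of 19 → 69 left.
Give Psych 15 to hit its cap of 15 → 54 left.
Econ: +19 to 19 (cap) → 35 left.
Phys takes 18 to reach its cap of 18 → 17 left.
Hist takes 3 to reach its cap of 3 → 14 left.
Give Stats 12 to hit its cap of 12 → 2 left.
Lit has room for 9 but only 2 remain, so it gets 2.
Total = 5×2 + 29×14 + 19×19 + 17×18 + 13×3 + 7×12 + 25×19 + 24×15 = 2041.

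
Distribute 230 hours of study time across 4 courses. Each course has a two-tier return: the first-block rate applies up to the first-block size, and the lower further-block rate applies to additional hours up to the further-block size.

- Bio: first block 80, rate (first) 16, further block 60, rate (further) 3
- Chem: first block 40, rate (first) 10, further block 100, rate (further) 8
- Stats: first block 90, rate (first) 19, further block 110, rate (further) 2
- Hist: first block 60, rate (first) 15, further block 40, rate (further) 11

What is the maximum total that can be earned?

Rank every tier by rate: Stats/first 19 > Bio/first 16 > Hist/first 15 > Hist/second 11 > Chem/first 10 > Chem/second 8 > Bio/second 3 > Stats/second 2.
Stats/first (19): +90 → 140 left.
Bio first at 16: fill all 80 → 60 left.
Fill Hist first block (60 at 15) → 0 left.
Total = 19×90 + 16×80 + 15×60 = 3890.

3890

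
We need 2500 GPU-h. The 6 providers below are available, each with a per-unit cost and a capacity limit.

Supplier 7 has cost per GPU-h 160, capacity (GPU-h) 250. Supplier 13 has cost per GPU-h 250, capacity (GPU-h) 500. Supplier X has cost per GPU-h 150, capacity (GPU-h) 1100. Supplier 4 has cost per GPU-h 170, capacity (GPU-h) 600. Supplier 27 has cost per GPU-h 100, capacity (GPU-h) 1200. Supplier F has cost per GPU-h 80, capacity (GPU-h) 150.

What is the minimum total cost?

Fill from the cheapest provider first.
Supplier F at 80: take all 150 GPU-h — 2350 still needed.
Supplier 27 (100): use full 1200 — 1150 GPU-h to go.
Supplier X (150): use full 1100 — 50 GPU-h to go.
Supplier 7 (160): take the remaining 50 — done.
Supplier 4, Supplier 13: unused.
Cost = 150×80 + 1200×100 + 1100×150 + 50×160 = 305000.

305000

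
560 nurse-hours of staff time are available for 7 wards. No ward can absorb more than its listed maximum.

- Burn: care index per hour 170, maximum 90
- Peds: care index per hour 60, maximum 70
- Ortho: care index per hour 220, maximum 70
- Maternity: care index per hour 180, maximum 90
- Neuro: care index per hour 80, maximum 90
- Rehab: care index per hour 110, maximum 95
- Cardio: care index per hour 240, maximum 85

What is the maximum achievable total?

87350

Highest care index per hour first: Cardio 240 > Ortho 220 > Maternity 180 > Burn 170 > Rehab 110 > Neuro 80 > Peds 60.
Give Cardio 85 to hit its cap of 85 → 475 left.
Ortho: +70 to 70 (cap) → 405 left.
Maternity takes 90 to reach its cap of 90 → 315 left.
Burn takes 90 to reach its cap of 90 → 225 left.
Rehab takes 95 to reach its cap of 95 → 130 left.
Neuro: +90 to 90 (cap) → 40 left.
Only 40 left; Peds takes them to reach 40.
Total = 170×90 + 60×40 + 220×70 + 180×90 + 80×90 + 110×95 + 240×85 = 87350.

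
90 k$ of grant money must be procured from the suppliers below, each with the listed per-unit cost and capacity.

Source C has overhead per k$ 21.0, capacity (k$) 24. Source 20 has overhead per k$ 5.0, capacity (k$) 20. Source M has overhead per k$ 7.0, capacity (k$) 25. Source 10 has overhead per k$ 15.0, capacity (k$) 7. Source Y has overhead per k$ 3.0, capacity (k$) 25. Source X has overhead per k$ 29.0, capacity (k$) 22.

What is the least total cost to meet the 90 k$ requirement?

Use suppliers in increasing cost order.
Source Y (3.0): use full 25 — 65 k$ to go.
Source 20 at 5.0: take all 20 k$ — 45 still needed.
Source M (7.0): use full 25 — 20 k$ to go.
Source 10 at 15.0: take all 7 k$ — 13 still needed.
Source C (21.0): take the remaining 13 — done.
Source X: unused.
Cost = 25×3.0 + 20×5.0 + 25×7.0 + 7×15.0 + 13×21.0 = 728.

728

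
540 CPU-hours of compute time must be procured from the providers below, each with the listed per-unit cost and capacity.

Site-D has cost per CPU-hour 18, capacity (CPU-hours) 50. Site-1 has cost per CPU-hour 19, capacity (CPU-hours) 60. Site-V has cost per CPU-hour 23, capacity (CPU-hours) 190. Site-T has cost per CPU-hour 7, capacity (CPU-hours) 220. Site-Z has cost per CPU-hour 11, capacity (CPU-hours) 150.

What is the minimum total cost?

6610

Cheapest first:
Take 220 from Site-T at 7 ; need 320 more.
Take 150 from Site-Z at 11 ; need 170 more.
Site-D at 18: take all 50 CPU-hours ; 120 still needed.
Take 60 from Site-1 at 19 ; need 60 more.
Site-V (23): take the remaining 60 ; done.
Cost = 220×7 + 150×11 + 50×18 + 60×19 + 60×23 = 6610.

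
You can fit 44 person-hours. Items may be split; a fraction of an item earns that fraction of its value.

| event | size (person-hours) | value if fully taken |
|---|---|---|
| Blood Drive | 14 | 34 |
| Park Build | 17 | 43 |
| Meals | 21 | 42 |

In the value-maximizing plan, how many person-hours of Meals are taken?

Rank by value-to-size ratio: Park Build 43/17≈2.53, Blood Drive 34/14≈2.43, Meals 42/21≈2.
All 17 person-hours of Park Build fit (value 43) ; 27 remain.
All 14 person-hours of Blood Drive fit (value 34) ; 13 remain.
13 person-hours left: a 13/21 share of Meals gives 42×13/21 = 26.

13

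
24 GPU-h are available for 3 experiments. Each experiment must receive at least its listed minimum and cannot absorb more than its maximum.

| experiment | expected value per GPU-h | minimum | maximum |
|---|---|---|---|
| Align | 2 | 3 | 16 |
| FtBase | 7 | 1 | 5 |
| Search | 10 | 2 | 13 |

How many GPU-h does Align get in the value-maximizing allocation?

Meeting every minimum uses 3+1+2 = 6 GPU-h, leaving 18.
Order the experiments by expected value per GPU-h: Search 10 > FtBase 7 > Align 2.
Search takes 11 more to reach its cap of 13 → 7 left.
FtBase takes 4 more to reach its cap of 5 → 3 left.
Align has room for 13 more but only 3 remain, so it gets 6.

6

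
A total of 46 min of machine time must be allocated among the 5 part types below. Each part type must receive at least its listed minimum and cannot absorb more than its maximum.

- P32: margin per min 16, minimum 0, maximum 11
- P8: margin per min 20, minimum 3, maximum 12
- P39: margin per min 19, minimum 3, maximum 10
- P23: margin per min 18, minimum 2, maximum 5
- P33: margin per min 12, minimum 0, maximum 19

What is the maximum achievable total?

792

Meeting every minimum uses 0+3+3+2+0 = 8 min, leaving 38.
Order the part types by margin per min: P8 20 > P39 19 > P23 18 > P32 16 > P33 12.
P8: +9 to 12 (cap) — 29 left.
P39 takes 7 more to reach its cap of 10 — 22 left.
P23: +3 to 5 (cap) — 19 left.
Give P32 11 more to hit its cap of 11 — 8 left.
P33 has room for 19 more but only 8 remain, so it gets 8.
Total = 16×11 + 20×12 + 19×10 + 18×5 + 12×8 = 792.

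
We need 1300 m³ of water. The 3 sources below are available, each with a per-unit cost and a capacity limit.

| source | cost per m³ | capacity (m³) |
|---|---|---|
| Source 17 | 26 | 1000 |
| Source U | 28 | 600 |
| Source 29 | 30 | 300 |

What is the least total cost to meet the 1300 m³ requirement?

34400

Use sources in increasing cost order.
Source 17 (26): use full 1000 — 300 m³ to go.
Source U at 28: take 300 of its 600 — requirement met.
Source 29: unused.
Cost = 1000×26 + 300×28 = 34400.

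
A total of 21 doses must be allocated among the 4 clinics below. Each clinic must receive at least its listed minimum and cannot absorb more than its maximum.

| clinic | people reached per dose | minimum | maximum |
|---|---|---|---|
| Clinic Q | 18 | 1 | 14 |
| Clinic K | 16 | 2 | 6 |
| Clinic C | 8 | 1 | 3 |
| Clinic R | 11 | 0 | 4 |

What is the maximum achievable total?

Meeting every minimum uses 1+2+1+0 = 4 doses, leaving 17.
Highest people reached per dose first: Clinic Q 18 > Clinic K 16 > Clinic R 11 > Clinic C 8.
Clinic Q takes 13 more to reach its cap of 14 ; 4 left.
Clinic K: +4 to 6 (cap) ; 0 left.
Total = 18×14 + 16×6 + 8×1 = 356.

356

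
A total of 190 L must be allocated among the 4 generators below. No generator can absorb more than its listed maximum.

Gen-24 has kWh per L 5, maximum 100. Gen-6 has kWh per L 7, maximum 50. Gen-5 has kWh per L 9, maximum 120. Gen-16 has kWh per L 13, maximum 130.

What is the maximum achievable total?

Rank by kWh per L: Gen-16 13 > Gen-5 9 > Gen-6 7 > Gen-24 5.
Gen-16 takes 130 to reach its cap of 130 ; 60 left.
Only 60 left; Gen-5 takes them to reach 60.
Total = 9×60 + 13×130 = 2230.

2230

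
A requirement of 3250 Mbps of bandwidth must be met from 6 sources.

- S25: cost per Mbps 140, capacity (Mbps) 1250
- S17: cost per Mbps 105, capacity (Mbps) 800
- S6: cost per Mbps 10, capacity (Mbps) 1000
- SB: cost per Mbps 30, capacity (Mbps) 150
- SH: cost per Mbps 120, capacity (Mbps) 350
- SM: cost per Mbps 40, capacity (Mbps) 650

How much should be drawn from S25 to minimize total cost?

300

Use sources in increasing cost order.
Take 1000 from S6 at 10 → need 2250 more.
Take 150 from SB at 30 → need 2100 more.
SM (40): use full 650 → 1450 Mbps to go.
S17 at 105: take all 800 Mbps → 650 still needed.
Take 350 from SH at 120 → need 300 more.
S25 (140): take the remaining 300 → done.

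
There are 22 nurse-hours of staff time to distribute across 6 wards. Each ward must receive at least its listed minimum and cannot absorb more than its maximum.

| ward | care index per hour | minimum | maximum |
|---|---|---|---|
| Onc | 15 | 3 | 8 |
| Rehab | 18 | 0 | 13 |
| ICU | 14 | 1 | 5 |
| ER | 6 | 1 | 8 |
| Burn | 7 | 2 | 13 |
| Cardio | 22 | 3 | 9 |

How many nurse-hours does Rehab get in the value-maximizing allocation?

Meeting every minimum uses 3+0+1+1+2+3 = 10 nurse-hours, leaving 12.
Highest care index per hour first: Cardio 22 > Rehab 18 > Onc 15 > ICU 14 > Burn 7 > ER 6.
Give Cardio 6 more to hit its cap of 9 — 6 left.
Only 6 left; Rehab takes them to reach 6.

6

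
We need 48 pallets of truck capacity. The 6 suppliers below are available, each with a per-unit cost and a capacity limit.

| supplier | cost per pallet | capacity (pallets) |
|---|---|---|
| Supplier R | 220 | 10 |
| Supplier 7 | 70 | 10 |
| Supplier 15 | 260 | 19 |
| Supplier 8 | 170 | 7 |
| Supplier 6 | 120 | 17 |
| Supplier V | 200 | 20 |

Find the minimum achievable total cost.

Cheapest first:
Supplier 7 (70): use full 10 → 38 pallets to go.
Supplier 6 (120): use full 17 → 21 pallets to go.
Take 7 from Supplier 8 at 170 → need 14 more.
Supplier V (200): take the remaining 14 → done.
Supplier R, Supplier 15: unused.
Cost = 10×70 + 17×120 + 7×170 + 14×200 = 6730.

6730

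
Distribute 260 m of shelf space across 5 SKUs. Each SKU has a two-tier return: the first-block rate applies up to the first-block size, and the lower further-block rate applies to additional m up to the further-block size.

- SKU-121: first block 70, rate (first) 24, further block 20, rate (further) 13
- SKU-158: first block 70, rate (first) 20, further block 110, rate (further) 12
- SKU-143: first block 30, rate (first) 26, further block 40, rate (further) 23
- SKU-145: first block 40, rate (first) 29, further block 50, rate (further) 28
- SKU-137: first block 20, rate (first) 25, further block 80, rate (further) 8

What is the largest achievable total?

6640

Treat each block as its own option and order by rate: SKU-145/tier1 29 > SKU-145/tier2 28 > SKU-143/tier1 26 > SKU-137/tier1 25 > SKU-121/tier1 24 > SKU-143/tier2 23 > SKU-158/tier1 20 > SKU-121/tier2 13 > SKU-158/tier2 12 > SKU-137/tier2 8.
SKU-145/tier1 (29): +40 — 220 left.
Fill SKU-145 tier2 block (50 at 28) — 170 left.
SKU-143 tier1 at 26: fill all 30 — 140 left.
SKU-137 tier1 at 25: fill all 20 — 120 left.
Fill SKU-121 tier1 block (70 at 24) — 50 left.
Fill SKU-143 tier2 block (40 at 23) — 10 left.
SKU-158 tier1 at 20: only 10 left, fill 10.
Total = 29×40 + 28×50 + 26×30 + 25×20 + 24×70 + 23×40 + 20×10 = 6640.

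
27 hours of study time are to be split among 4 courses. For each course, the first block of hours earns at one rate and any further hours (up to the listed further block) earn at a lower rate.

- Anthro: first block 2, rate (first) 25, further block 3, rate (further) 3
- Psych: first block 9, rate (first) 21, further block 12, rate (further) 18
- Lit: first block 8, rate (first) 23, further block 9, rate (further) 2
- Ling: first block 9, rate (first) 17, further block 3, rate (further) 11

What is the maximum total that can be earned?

567

Rank every tier by rate: Anthro/first 25 > Lit/first 23 > Psych/first 21 > Psych/second 18 > Ling/first 17 > Ling/second 11 > Anthro/second 3 > Lit/second 2.
Anthro first at 25: fill all 2 ; 25 left.
Fill Lit first block (8 at 23) ; 17 left.
Psych/first (21): +9 ; 8 left.
Psych second at 18: only 8 left, fill 8.
Total = 25×2 + 23×8 + 21×9 + 18×8 = 567.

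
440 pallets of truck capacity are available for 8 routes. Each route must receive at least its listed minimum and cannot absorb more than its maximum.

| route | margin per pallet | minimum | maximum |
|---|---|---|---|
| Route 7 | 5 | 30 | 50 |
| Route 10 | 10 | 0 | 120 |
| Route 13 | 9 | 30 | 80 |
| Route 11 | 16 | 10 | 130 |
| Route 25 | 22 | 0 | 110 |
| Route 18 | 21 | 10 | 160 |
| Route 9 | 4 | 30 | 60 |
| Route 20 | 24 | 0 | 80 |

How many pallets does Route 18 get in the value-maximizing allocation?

150

Meeting every minimum uses 30+0+30+10+0+10+30+0 = 110 pallets, leaving 330.
Order the routes by margin per pallet: Route 20 24 > Route 25 22 > Route 18 21 > Route 11 16 > Route 10 10 > Route 13 9 > Route 7 5 > Route 9 4.
Route 20 takes 80 more to reach its cap of 80 — 250 left.
Route 25: +110 to 110 (cap) — 140 left.
Route 18: +140 (room for 150) → 150. Pool exhausted.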